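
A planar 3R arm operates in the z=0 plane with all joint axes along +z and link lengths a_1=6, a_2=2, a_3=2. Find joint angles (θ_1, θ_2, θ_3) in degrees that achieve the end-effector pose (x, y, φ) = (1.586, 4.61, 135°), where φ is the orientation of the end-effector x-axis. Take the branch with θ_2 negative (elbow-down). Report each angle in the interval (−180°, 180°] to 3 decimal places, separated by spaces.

wrist centre = target − a_3·(cos φ, sin φ) = (3.0002, 3.1958)
cos θ_2 = (19.2143−6²−2²)/(2·6·2) = -0.8661; θ_2 = -150.0051° (elbow-down)
β = atan2(3.1958,3.0002) = 46.8079°; ψ = atan2(-0.9998,4.2679) = -13.1851°
θ_1 = β − ψ = 59.9930°
θ_3 = φ − θ_1 − θ_2 = -134.9880° (wrapped to (-180°,180°])

59.993 -150.005 -134.988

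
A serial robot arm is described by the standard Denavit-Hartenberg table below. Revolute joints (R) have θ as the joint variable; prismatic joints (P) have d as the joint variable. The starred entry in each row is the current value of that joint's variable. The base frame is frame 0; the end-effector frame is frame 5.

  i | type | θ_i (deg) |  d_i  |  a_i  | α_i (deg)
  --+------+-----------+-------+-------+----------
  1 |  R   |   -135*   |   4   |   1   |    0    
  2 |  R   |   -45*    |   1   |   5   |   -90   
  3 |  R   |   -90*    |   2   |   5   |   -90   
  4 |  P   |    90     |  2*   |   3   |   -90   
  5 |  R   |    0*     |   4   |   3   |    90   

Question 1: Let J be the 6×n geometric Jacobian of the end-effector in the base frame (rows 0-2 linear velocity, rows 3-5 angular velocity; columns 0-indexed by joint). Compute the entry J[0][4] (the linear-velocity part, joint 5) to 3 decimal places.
axis z_4 = (-0.0000,-0.0000,-1.0000); lever o_n−o_4 = (-0.0000,3.0000,-4.0000)
cross product → J_v[:, 4] = (3.0000,0.0000,-0.0000)
J_ω[:, 4] = z_4
entry J[0][4] = 3.0000

3.000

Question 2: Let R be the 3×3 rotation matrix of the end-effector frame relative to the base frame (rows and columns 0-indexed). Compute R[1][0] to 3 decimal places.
End-effector x-axis (col 0 of R) = (-0.0000,1.0000,0.0000)
R[1][0] = 1.0000

1.000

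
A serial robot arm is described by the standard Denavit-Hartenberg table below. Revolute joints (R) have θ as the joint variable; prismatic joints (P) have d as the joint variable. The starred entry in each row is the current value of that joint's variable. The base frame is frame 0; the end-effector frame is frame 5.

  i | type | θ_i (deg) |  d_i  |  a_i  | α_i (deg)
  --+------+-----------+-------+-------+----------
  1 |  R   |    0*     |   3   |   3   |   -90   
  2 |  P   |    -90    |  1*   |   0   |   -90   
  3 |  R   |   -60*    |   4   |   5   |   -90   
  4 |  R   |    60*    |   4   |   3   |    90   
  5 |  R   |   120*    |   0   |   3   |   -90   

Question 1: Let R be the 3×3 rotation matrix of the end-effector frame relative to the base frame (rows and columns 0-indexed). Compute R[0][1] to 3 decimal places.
-0.500

End-effector y-axis (col 1 of R) = (-0.5000,-0.7500,-0.4330)
R[0][1] = -0.5000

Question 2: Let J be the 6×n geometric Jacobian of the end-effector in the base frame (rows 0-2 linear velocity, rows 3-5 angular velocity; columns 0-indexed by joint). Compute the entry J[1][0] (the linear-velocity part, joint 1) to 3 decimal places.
5.701

axis z_0 = ẑ; lever o_n−o_0 = (5.7010,2.6806,11.5891)
cross product → J_v[:, 0] = (-2.6806,5.7010,0.0000)
J_ω[:, 0] = z_0
entry J[1][0] = 5.7010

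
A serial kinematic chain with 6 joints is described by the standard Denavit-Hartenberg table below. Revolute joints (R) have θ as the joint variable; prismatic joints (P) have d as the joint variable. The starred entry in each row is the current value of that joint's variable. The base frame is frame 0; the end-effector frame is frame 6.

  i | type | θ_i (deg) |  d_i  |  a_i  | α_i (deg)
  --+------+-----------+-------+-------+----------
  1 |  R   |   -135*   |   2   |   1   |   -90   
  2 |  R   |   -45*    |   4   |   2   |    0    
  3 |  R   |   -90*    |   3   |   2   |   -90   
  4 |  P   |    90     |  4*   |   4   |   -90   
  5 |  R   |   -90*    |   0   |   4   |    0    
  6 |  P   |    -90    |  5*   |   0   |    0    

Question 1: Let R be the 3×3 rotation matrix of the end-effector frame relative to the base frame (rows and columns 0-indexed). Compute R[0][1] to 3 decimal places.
-0.500

End-effector y-axis (col 1 of R) = (-0.5000,-0.5000,0.7071)
R[0][1] = -0.5000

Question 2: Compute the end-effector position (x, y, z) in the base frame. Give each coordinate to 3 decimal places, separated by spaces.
after link 1: o_1 = (-0.7071, -0.7071, 2.0000)
after link 2: o_2 = (1.1213, -4.5355, 3.4142)
after link 3: o_3 = (4.2426, -5.6569, 4.8284)
after link 4: o_4 = (-0.5858, -4.8284, 7.6569)
after link 5: o_5 = (-2.5858, -6.8284, 10.4853)
after link 6: o_6 = (-5.0858, -9.3284, 6.9497)

-5.086 -9.328 6.950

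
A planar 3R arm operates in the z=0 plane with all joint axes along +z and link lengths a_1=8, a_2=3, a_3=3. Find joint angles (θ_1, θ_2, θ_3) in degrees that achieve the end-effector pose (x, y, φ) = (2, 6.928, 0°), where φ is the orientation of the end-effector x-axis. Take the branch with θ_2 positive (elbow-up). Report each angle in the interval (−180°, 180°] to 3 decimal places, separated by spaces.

wrist centre = target − a_3·(cos φ, sin φ) = (-1.0000, 6.9280)
cos θ_2 = (48.9972−8²−3²)/(2·8·3) = -0.5001; θ_2 = 120.0039° (elbow-up)
β = atan2(6.9280,-1.0000) = 98.2134°; ψ = atan2(2.5980,6.4998) = 21.7866°
θ_1 = β − ψ = 76.4269°
θ_3 = φ − θ_1 − θ_2 = 163.5692° (wrapped to (-180°,180°])

76.427 120.004 163.569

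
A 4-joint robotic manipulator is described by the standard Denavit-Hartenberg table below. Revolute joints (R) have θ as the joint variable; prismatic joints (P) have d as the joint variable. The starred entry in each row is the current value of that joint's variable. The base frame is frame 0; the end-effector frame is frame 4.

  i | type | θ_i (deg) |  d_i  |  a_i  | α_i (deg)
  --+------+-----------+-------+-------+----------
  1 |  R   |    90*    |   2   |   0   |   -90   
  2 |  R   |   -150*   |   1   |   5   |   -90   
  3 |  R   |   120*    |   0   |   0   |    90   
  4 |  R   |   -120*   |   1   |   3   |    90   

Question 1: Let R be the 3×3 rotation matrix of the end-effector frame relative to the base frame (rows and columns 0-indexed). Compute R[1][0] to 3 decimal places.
-0.650

End-effector x-axis (col 0 of R) = (-0.4330,-0.6495,-0.6250)
R[1][0] = -0.6495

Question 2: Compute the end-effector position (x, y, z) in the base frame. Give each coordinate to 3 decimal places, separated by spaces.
-1.799 -7.029 3.058

after link 1: o_1 = (0.0000, 0.0000, 2.0000)
after link 2: o_2 = (-1.0000, -4.3301, 4.5000)
after link 3: o_3 = (-1.0000, -4.3301, 4.5000)
after link 4: o_4 = (-1.7990, -7.0287, 3.0580)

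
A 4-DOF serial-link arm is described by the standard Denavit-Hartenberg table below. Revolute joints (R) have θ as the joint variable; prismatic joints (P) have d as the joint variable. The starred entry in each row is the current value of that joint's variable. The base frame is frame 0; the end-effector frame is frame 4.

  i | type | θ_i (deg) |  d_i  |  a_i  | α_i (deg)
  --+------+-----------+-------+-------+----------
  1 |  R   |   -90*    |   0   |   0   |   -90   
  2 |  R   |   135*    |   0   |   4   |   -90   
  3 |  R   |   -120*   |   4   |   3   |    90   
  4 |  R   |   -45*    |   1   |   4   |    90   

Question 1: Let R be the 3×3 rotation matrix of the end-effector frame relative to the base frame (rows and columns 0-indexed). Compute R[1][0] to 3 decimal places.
End-effector x-axis (col 0 of R) = (0.6124,-0.7500,-0.2500)
R[1][0] = -0.7500

-0.750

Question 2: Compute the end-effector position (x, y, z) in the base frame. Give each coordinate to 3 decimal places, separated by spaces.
4.548 0.984 0.673

after link 1: o_1 = (0.0000, 0.0000, 0.0000)
after link 2: o_2 = (0.0000, 2.8284, -2.8284)
after link 3: o_3 = (2.5981, 4.5962, 1.0607)
after link 4: o_4 = (4.5476, 0.9838, 0.6730)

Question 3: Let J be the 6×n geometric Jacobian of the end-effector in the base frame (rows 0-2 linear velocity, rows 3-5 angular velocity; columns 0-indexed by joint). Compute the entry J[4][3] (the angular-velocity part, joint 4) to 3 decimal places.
-0.612

axis z_3 = (-0.5000,-0.6124,0.6124); lever o_n−o_3 = (1.9495,-3.6124,-0.3876)
cross product → J_v[:, 3] = (2.4495,1.0000,3.0000)
J_ω[:, 3] = z_3
entry J[4][3] = -0.6124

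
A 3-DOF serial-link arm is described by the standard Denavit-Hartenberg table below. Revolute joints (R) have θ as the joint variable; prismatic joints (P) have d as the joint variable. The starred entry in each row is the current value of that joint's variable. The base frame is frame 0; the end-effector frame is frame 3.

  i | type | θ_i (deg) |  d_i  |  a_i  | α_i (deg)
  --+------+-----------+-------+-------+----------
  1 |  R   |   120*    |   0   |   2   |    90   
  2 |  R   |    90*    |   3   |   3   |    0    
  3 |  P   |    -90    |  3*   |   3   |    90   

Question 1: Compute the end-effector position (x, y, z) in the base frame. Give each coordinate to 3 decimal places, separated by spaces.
2.696 7.330 3.000

after link 1: o_1 = (-1.0000, 1.7321, 0.0000)
after link 2: o_2 = (1.5981, 3.2321, 3.0000)
after link 3: o_3 = (2.6962, 7.3301, 3.0000)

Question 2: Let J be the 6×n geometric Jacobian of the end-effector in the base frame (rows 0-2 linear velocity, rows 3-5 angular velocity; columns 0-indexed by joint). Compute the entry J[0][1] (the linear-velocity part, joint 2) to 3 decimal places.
axis z_1 = (0.8660,0.5000,0.0000); lever o_n−o_1 = (3.6962,5.5981,3.0000)
cross product → J_v[:, 1] = (1.5000,-2.5981,3.0000)
J_ω[:, 1] = z_1
entry J[0][1] = 1.5000

1.500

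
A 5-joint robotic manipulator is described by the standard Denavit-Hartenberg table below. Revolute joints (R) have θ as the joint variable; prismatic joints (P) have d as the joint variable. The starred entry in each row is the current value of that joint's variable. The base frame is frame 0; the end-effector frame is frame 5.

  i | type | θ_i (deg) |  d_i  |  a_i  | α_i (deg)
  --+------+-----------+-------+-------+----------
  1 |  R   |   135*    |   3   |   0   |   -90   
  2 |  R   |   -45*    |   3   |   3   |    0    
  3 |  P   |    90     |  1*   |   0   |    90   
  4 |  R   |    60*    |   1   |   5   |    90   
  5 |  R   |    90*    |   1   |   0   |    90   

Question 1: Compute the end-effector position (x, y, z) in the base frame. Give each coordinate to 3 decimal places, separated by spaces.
after link 1: o_1 = (0.0000, 0.0000, 3.0000)
after link 2: o_2 = (-3.6213, -0.6213, 5.1213)
after link 3: o_3 = (-4.3284, -1.3284, 5.1213)
after link 4: o_4 = (-9.1403, -2.6403, 4.0607)
after link 5: o_5 = (-9.2197, -1.8537, 3.4483)

-9.220 -1.854 3.448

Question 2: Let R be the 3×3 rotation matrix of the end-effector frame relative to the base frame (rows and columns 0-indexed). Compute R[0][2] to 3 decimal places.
-0.862

End-effector z-axis (col 2 of R) = (-0.8624,-0.3624,-0.3536)
R[0][2] = -0.8624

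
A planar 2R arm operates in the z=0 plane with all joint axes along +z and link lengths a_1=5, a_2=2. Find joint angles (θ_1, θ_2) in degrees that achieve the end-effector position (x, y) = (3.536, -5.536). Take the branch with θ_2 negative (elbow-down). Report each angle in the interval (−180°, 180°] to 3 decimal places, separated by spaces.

cos θ_2 = (43.1506−5²−2²)/(2·5·2) = 0.7075; θ_2 = -44.9657° (elbow-down)
β = atan2(-5.5360,3.5360) = -57.4325°; ψ = atan2(-1.4134,6.4151) = -12.4249°
θ_1 = β − ψ = -45.0076°

-45.008 -44.966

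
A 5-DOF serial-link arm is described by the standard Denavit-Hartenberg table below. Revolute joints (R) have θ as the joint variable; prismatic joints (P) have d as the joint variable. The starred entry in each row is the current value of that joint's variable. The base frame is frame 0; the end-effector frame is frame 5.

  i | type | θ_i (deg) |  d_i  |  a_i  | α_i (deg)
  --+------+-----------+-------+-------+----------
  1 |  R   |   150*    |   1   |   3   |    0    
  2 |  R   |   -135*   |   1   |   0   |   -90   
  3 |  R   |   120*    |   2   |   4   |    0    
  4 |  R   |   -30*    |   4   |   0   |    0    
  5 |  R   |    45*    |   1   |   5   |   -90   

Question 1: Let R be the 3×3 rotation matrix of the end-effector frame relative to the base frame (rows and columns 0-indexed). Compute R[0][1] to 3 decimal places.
0.259

End-effector y-axis (col 1 of R) = (0.2588,-0.9659,-0.0000)
R[0][1] = 0.2588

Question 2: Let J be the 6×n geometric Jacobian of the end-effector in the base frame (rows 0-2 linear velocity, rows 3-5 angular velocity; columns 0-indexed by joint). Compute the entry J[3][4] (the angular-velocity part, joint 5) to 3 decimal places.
-0.259

axis z_4 = (-0.2588,0.9659,0.0000); lever o_n−o_4 = (-3.6739,0.0509,-3.5355)
cross product → J_v[:, 4] = (-3.4151,-0.9151,3.5355)
J_ω[:, 4] = z_4
entry J[3][4] = -0.2588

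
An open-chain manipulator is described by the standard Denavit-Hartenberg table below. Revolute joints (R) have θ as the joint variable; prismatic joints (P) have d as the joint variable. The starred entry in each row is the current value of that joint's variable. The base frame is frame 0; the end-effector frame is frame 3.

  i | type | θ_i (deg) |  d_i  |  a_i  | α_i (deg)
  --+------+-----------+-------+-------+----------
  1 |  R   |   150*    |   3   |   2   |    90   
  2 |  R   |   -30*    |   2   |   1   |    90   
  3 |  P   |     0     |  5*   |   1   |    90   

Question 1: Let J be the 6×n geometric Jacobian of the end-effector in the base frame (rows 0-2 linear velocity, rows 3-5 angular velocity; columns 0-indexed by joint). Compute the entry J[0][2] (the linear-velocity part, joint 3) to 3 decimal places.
0.433

prismatic axis z_2 = (0.4330,-0.2500,-0.8660)
J_v[:, 2] = z_2; J_ω[:, 2] = (0,0,0)
entry J[0][2] = 0.4330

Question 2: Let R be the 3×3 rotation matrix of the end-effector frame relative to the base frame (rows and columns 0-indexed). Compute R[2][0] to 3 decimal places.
End-effector x-axis (col 0 of R) = (-0.7500,0.4330,-0.5000)
R[2][0] = -0.5000

-0.500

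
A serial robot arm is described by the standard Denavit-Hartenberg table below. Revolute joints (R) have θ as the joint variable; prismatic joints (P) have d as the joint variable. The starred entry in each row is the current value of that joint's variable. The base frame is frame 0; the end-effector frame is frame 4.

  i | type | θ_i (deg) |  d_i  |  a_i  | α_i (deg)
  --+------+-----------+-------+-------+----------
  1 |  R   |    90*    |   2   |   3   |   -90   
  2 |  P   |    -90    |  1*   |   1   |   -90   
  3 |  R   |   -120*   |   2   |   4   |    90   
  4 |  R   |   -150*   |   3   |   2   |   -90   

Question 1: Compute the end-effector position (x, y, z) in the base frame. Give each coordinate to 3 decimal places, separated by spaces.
after link 1: o_1 = (0.0000, 3.0000, 2.0000)
after link 2: o_2 = (-1.0000, 3.0000, 3.0000)
after link 3: o_3 = (-4.4641, 5.0000, 1.0000)
after link 4: o_4 = (-1.4641, 4.0000, -0.7321)

-1.464 4.000 -0.732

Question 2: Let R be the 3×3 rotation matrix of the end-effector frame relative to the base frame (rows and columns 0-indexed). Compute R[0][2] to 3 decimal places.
-0.433

End-effector z-axis (col 2 of R) = (-0.4330,-0.8660,-0.2500)
R[0][2] = -0.4330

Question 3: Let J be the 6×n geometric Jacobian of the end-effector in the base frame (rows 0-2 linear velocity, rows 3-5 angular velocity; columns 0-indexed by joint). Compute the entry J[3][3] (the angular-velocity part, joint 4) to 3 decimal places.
0.500

axis z_3 = (0.5000,0.0000,-0.8660); lever o_n−o_3 = (3.0000,-1.0000,-1.7321)
cross product → J_v[:, 3] = (-0.8660,-1.7321,-0.5000)
J_ω[:, 3] = z_3
entry J[3][3] = 0.5000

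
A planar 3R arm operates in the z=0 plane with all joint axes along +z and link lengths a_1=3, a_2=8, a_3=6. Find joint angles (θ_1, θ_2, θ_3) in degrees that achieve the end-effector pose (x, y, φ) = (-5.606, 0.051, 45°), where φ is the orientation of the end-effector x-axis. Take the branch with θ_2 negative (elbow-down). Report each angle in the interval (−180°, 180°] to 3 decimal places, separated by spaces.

wrist centre = target − a_3·(cos φ, sin φ) = (-9.8486, -4.1916)
cos θ_2 = (114.5656−3²−8²)/(2·3·8) = 0.8659; θ_2 = -30.0087° (elbow-down)
β = atan2(-4.1916,-9.8486) = -156.9451°; ψ = atan2(-4.0011,9.9276) = -21.9506°
θ_1 = β − ψ = -134.9945°
θ_3 = φ − θ_1 − θ_2 = -149.9968° (wrapped to (-180°,180°])

-134.995 -30.009 -149.997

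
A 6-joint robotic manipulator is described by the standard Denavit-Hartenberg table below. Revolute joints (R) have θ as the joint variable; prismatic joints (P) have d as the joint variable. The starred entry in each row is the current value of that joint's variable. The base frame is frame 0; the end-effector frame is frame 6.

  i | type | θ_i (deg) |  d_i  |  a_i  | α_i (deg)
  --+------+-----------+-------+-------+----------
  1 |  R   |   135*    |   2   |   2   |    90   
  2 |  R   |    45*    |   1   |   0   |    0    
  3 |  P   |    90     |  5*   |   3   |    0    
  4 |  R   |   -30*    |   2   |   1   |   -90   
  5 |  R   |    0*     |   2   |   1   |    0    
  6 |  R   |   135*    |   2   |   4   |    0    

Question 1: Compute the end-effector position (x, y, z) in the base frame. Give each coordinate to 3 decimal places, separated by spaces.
6.323 0.991 2.286

after link 1: o_1 = (-1.4142, 1.4142, 2.0000)
after link 2: o_2 = (-0.7071, 2.1213, 2.0000)
after link 3: o_3 = (4.3284, 4.1569, 4.1213)
after link 4: o_4 = (5.9257, 5.3881, 5.0872)
after link 5: o_5 = (7.4747, 3.8390, 5.5355)
after link 6: o_6 = (6.3231, 0.9906, 2.2858)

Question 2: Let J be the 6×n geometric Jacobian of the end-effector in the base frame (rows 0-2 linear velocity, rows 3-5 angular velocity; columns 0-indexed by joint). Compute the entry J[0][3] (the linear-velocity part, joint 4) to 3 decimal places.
-1.298

axis z_3 = (0.7071,0.7071,0.0000); lever o_n−o_3 = (1.9947,-3.1662,-1.8355)
cross product → J_v[:, 3] = (-1.2979,1.2979,-3.6493)
J_ω[:, 3] = z_3
entry J[0][3] = -1.2979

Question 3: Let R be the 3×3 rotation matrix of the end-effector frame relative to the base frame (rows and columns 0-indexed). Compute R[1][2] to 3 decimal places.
End-effector z-axis (col 2 of R) = (0.6830,-0.6830,-0.2588)
R[1][2] = -0.6830

-0.683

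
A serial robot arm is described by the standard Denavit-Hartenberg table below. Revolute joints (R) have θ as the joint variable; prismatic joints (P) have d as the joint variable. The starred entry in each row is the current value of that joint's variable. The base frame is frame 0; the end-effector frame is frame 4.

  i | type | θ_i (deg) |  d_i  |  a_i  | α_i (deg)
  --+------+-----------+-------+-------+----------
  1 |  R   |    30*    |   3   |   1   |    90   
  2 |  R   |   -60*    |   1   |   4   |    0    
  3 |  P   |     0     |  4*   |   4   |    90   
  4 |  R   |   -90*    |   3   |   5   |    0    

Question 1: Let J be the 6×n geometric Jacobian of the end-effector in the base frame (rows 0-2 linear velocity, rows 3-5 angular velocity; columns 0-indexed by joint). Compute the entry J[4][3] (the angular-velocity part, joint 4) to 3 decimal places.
axis z_3 = (-0.7500,-0.4330,-0.5000); lever o_n−o_3 = (-4.7500,3.0311,-1.5000)
cross product → J_v[:, 3] = (2.1651,1.2500,-4.3301)
J_ω[:, 3] = z_3
entry J[4][3] = -0.4330

-0.433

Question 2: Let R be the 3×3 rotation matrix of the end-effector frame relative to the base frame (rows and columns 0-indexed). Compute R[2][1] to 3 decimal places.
End-effector y-axis (col 1 of R) = (0.4330,0.2500,-0.8660)
R[2][1] = -0.8660

-0.866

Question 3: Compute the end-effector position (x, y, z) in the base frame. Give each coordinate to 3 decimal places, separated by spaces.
after link 1: o_1 = (0.8660, 0.5000, 3.0000)
after link 2: o_2 = (3.0981, 0.6340, -0.4641)
after link 3: o_3 = (6.8301, -1.8301, -3.9282)
after link 4: o_4 = (2.0801, 1.2010, -5.4282)

2.080 1.201 -5.428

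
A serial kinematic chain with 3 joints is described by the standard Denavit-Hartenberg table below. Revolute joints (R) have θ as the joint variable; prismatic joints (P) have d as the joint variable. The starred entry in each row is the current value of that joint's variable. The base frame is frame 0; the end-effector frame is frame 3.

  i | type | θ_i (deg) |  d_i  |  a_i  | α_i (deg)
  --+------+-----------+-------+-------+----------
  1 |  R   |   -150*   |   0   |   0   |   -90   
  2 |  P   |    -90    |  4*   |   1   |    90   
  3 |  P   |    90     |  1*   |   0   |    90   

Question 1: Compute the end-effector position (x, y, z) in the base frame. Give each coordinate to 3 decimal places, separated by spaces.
after link 1: o_1 = (0.0000, 0.0000, 0.0000)
after link 2: o_2 = (2.0000, -3.4641, 1.0000)
after link 3: o_3 = (2.8660, -2.9641, 1.0000)

2.866 -2.964 1.000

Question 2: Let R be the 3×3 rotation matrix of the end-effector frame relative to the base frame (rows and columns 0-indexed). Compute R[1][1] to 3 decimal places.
End-effector y-axis (col 1 of R) = (0.8660,0.5000,0.0000)
R[1][1] = 0.5000

0.500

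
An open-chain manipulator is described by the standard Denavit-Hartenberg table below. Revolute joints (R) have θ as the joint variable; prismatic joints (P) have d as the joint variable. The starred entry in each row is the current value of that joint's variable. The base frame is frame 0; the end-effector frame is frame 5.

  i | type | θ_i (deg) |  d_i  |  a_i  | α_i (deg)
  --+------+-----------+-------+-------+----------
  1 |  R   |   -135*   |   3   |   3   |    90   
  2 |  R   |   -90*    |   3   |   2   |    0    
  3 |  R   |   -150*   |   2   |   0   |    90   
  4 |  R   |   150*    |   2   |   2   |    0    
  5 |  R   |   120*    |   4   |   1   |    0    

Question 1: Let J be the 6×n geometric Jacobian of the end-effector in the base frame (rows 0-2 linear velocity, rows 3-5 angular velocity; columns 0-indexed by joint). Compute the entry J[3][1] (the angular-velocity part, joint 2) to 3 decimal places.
axis z_1 = (-0.7071,0.7071,0.0000); lever o_n−o_1 = (-7.8221,-0.7511,-0.5000)
cross product → J_v[:, 1] = (-0.3536,-0.3536,6.0622)
J_ω[:, 1] = z_1
entry J[3][1] = -0.7071

-0.707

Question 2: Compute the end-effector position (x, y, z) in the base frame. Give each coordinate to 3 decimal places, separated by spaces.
after link 1: o_1 = (-2.1213, -2.1213, 3.0000)
after link 2: o_2 = (-4.2426, -0.0000, 1.0000)
after link 3: o_3 = (-5.6569, 1.4142, 1.0000)
after link 4: o_4 = (-8.2011, 0.2842, 0.5000)
after link 5: o_5 = (-9.9435, -2.8724, 2.5000)

-9.943 -2.872 2.500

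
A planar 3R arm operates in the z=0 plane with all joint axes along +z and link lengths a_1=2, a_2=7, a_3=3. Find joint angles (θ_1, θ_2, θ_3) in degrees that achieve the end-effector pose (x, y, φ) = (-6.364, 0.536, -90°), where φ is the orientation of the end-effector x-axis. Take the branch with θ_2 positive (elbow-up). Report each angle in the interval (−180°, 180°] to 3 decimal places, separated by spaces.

wrist centre = target − a_3·(cos φ, sin φ) = (-6.3640, 3.5360)
cos θ_2 = (53.0038−2²−7²)/(2·2·7) = 0.0001; θ_2 = 89.9922° (elbow-up)
β = atan2(3.5360,-6.3640) = 150.9423°; ψ = atan2(7.0000,2.0009) = 74.0474°
θ_1 = β − ψ = 76.8949°
θ_3 = φ − θ_1 − θ_2 = 103.1129° (wrapped to (-180°,180°])

76.895 89.992 103.113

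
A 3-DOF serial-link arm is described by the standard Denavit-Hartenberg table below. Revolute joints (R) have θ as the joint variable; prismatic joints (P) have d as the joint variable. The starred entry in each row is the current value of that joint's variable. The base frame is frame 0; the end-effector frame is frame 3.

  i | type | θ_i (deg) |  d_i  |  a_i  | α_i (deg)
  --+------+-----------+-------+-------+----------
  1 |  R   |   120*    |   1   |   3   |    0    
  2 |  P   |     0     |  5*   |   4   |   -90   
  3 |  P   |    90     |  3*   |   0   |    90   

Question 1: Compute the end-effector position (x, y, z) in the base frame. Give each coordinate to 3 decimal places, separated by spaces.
-6.098 4.562 6.000

after link 1: o_1 = (-1.5000, 2.5981, 1.0000)
after link 2: o_2 = (-3.5000, 6.0622, 6.0000)
after link 3: o_3 = (-6.0981, 4.5622, 6.0000)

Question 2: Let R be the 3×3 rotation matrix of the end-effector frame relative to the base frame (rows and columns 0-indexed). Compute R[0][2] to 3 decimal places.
End-effector z-axis (col 2 of R) = (-0.5000,0.8660,0.0000)
R[0][2] = -0.5000

-0.500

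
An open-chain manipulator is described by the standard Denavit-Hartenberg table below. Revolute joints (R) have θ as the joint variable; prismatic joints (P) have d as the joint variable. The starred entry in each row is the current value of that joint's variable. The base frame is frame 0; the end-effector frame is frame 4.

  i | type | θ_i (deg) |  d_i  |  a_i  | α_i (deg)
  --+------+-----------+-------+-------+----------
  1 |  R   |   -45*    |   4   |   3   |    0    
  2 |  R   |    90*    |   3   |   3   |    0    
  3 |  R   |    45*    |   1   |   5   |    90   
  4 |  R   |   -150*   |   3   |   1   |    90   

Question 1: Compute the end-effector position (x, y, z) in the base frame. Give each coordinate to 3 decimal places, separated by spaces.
after link 1: o_1 = (2.1213, -2.1213, 4.0000)
after link 2: o_2 = (4.2426, 0.0000, 7.0000)
after link 3: o_3 = (4.2426, 5.0000, 8.0000)
after link 4: o_4 = (7.2426, 4.1340, 7.5000)

7.243 4.134 7.500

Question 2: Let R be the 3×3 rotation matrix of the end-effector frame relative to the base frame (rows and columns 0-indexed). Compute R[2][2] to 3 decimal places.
0.866

End-effector z-axis (col 2 of R) = (0.0000,-0.5000,0.8660)
R[2][2] = 0.8660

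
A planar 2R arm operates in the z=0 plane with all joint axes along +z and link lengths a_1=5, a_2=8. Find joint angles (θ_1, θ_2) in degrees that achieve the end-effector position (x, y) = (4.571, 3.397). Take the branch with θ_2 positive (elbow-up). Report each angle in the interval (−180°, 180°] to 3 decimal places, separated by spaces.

-60.002 134.998

cos θ_2 = (32.4337−5²−8²)/(2·5·8) = -0.7071; θ_2 = 134.9978° (elbow-up)
β = atan2(3.3970,4.5710) = 36.6184°; ψ = atan2(5.6571,-0.6566) = 96.6209°
θ_1 = β − ψ = -60.0025°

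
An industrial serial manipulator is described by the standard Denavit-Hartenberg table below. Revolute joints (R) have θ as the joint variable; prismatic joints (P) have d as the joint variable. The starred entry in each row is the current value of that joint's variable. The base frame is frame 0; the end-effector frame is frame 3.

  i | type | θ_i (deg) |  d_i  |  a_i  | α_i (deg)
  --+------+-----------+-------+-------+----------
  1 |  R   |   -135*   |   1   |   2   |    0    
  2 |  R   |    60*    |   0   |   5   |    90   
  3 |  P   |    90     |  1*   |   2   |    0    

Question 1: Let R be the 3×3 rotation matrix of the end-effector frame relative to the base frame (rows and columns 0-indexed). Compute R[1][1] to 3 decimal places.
0.966

End-effector y-axis (col 1 of R) = (-0.2588,0.9659,0.0000)
R[1][1] = 0.9659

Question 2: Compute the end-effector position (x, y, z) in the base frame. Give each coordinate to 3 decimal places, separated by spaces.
after link 1: o_1 = (-1.4142, -1.4142, 1.0000)
after link 2: o_2 = (-0.1201, -6.2438, 1.0000)
after link 3: o_3 = (-1.0860, -6.5027, 3.0000)

-1.086 -6.503 3.000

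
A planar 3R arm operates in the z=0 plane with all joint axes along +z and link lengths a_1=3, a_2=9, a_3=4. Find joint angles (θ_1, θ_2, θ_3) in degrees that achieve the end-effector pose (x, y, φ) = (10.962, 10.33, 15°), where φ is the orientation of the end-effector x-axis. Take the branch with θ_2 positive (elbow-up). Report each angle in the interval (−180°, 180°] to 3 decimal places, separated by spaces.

30.021 29.974 -44.994

wrist centre = target − a_3·(cos φ, sin φ) = (7.0983, 9.2947)
cos θ_2 = (136.7777−3²−9²)/(2·3·9) = 0.8663; θ_2 = 29.9738° (elbow-up)
β = atan2(9.2947,7.0983) = 52.6314°; ψ = atan2(4.4964,10.7963) = 22.6108°
θ_1 = β − ψ = 30.0206°
θ_3 = φ − θ_1 − θ_2 = -44.9944° (wrapped to (-180°,180°])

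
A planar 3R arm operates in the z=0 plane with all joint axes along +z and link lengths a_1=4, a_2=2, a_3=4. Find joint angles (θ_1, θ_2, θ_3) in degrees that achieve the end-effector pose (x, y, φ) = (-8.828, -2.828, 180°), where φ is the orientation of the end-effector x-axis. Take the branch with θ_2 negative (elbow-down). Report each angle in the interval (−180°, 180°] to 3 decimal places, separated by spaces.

-134.991 -45.033 0.024

wrist centre = target − a_3·(cos φ, sin φ) = (-4.8280, -2.8280)
cos θ_2 = (31.3072−4²−2²)/(2·4·2) = 0.7067; θ_2 = -45.0331° (elbow-down)
β = atan2(-2.8280,-4.8280) = -149.6404°; ψ = atan2(-1.4150,5.4134) = -14.6490°
θ_1 = β − ψ = -134.9914°
θ_3 = φ − θ_1 − θ_2 = 0.0245° (wrapped to (-180°,180°])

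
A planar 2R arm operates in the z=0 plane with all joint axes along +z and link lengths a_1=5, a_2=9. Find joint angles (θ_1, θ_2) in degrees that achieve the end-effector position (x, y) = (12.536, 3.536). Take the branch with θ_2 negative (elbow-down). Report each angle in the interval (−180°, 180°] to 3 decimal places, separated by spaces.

cos θ_2 = (169.6546−5²−9²)/(2·5·9) = 0.7073; θ_2 = -44.9865° (elbow-down)
β = atan2(3.5360,12.5360) = 15.7520°; ψ = atan2(-6.3625,11.3655) = -29.2404°
θ_1 = β − ψ = 44.9924°

44.992 -44.987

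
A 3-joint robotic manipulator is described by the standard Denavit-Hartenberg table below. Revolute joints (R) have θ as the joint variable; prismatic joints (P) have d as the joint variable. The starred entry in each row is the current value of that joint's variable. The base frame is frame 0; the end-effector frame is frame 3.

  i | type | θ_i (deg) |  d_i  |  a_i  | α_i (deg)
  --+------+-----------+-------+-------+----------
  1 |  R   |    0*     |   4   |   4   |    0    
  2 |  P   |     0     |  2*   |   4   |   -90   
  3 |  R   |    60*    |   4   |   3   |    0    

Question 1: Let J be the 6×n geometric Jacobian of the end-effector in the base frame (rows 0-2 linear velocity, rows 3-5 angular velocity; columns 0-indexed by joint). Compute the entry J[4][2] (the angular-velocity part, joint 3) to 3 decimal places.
1.000

axis z_2 = (0.0000,1.0000,0.0000); lever o_n−o_2 = (1.5000,4.0000,-2.5981)
cross product → J_v[:, 2] = (-2.5981,0.0000,-1.5000)
J_ω[:, 2] = z_2
entry J[4][2] = 1.0000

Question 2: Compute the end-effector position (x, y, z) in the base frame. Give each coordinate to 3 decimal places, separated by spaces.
after link 1: o_1 = (4.0000, 0.0000, 4.0000)
after link 2: o_2 = (8.0000, 0.0000, 6.0000)
after link 3: o_3 = (9.5000, 4.0000, 3.4019)

9.500 4.000 3.402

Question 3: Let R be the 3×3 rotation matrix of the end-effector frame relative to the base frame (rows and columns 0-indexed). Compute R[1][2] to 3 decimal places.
End-effector z-axis (col 2 of R) = (0.0000,1.0000,0.0000)
R[1][2] = 1.0000

1.000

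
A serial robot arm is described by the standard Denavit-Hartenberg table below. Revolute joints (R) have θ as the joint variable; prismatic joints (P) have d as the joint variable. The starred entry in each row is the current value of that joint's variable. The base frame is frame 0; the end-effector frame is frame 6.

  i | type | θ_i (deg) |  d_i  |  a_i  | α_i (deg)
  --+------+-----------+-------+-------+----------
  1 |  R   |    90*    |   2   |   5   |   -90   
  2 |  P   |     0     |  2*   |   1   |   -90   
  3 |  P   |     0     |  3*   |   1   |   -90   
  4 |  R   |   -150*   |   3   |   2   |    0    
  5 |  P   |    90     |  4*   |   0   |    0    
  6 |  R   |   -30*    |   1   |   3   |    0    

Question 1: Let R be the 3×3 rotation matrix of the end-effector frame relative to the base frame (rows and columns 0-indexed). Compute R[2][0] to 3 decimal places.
-1.000

End-effector x-axis (col 0 of R) = (-0.0000,-0.0000,-1.0000)
R[2][0] = -1.0000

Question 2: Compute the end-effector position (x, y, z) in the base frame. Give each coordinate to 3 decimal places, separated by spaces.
after link 1: o_1 = (0.0000, 5.0000, 2.0000)
after link 2: o_2 = (-2.0000, 6.0000, 2.0000)
after link 3: o_3 = (-2.0000, 7.0000, -1.0000)
after link 4: o_4 = (1.0000, 5.2679, -2.0000)
after link 5: o_5 = (5.0000, 5.2679, -2.0000)
after link 6: o_6 = (6.0000, 5.2679, -5.0000)

6.000 5.268 -5.000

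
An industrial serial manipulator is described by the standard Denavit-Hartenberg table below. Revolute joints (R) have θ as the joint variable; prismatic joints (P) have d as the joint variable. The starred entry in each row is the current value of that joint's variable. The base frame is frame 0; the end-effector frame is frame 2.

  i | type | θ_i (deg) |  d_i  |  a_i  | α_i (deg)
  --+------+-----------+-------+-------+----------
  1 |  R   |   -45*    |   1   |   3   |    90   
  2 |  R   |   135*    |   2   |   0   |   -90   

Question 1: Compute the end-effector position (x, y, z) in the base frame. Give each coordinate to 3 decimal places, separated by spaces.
0.707 -3.536 1.000

after link 1: o_1 = (2.1213, -2.1213, 1.0000)
after link 2: o_2 = (0.7071, -3.5355, 1.0000)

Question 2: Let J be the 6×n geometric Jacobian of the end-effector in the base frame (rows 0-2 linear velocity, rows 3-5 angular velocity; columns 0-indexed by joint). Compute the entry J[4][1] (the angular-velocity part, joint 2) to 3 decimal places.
-0.707

axis z_1 = (-0.7071,-0.7071,0.0000); lever o_n−o_1 = (-1.4142,-1.4142,0.0000)
cross product → J_v[:, 1] = (-0.0000,0.0000,0.0000)
J_ω[:, 1] = z_1
entry J[4][1] = -0.7071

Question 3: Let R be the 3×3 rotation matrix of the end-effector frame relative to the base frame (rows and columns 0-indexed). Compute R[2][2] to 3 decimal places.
End-effector z-axis (col 2 of R) = (-0.5000,0.5000,-0.7071)
R[2][2] = -0.7071

-0.707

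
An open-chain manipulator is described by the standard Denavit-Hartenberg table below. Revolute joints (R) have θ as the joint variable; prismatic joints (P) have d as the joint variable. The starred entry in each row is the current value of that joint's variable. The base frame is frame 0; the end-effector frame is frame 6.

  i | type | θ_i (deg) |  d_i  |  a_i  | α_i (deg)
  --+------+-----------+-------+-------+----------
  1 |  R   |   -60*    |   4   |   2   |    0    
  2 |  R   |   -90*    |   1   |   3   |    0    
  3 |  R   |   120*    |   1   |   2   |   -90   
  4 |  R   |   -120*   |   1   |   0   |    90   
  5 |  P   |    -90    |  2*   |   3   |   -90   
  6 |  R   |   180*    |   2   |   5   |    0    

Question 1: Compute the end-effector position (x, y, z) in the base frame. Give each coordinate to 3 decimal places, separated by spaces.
after link 1: o_1 = (1.0000, -1.7321, 4.0000)
after link 2: o_2 = (-1.5981, -3.2321, 5.0000)
after link 3: o_3 = (0.1340, -4.2321, 6.0000)
after link 4: o_4 = (0.6340, -3.3660, 6.0000)
after link 5: o_5 = (-2.3660, -5.0981, 5.0000)
after link 6: o_6 = (-0.7321, -0.2679, 6.7321)

-0.732 -0.268 6.732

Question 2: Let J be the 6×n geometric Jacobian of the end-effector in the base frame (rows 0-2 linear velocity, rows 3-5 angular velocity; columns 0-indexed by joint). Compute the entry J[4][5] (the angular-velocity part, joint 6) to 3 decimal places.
axis z_5 = (-0.4330,0.2500,0.8660); lever o_n−o_5 = (1.6340,4.8301,1.7321)
cross product → J_v[:, 5] = (-3.7500,2.1651,-2.5000)
J_ω[:, 5] = z_5
entry J[4][5] = 0.2500

0.250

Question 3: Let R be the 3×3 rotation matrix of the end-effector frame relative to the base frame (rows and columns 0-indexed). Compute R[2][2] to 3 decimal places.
End-effector z-axis (col 2 of R) = (-0.4330,0.2500,0.8660)
R[2][2] = 0.8660

0.866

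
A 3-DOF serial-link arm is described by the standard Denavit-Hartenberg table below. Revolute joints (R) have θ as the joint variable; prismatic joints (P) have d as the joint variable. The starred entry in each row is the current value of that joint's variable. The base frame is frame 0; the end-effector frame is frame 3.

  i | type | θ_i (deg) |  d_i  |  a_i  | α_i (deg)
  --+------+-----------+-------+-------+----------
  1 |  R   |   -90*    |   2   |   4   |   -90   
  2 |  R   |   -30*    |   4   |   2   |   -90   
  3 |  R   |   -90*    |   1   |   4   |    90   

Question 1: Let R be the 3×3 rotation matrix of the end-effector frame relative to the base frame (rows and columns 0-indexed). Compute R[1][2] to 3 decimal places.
0.866

End-effector z-axis (col 2 of R) = (0.0000,0.8660,-0.5000)
R[1][2] = 0.8660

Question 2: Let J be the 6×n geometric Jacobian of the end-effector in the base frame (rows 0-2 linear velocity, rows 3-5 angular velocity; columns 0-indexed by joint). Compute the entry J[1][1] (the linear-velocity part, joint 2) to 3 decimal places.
axis z_1 = (1.0000,0.0000,0.0000); lever o_n−o_1 = (8.0000,-2.2321,0.1340)
cross product → J_v[:, 1] = (0.0000,-0.1340,-2.2321)
J_ω[:, 1] = z_1
entry J[1][1] = -0.1340

-0.134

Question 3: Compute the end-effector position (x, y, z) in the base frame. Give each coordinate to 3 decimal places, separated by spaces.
8.000 -6.232 2.134

after link 1: o_1 = (0.0000, -4.0000, 2.0000)
after link 2: o_2 = (4.0000, -5.7321, 3.0000)
after link 3: o_3 = (8.0000, -6.2321, 2.1340)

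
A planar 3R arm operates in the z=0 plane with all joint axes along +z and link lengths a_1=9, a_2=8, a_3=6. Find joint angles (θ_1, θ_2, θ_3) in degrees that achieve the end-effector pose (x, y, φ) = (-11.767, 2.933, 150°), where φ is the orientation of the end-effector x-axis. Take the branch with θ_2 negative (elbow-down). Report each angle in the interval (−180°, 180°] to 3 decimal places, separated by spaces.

wrist centre = target − a_3·(cos φ, sin φ) = (-6.5708, -0.0670)
cos θ_2 = (43.1805−9²−8²)/(2·9·8) = -0.7071; θ_2 = -134.9978° (elbow-down)
β = atan2(-0.0670,-6.5708) = -179.4158°; ψ = atan2(-5.6571,3.3434) = -59.4167°
θ_1 = β − ψ = -119.9991°
θ_3 = φ − θ_1 − θ_2 = 44.9969° (wrapped to (-180°,180°])

-119.999 -134.998 44.997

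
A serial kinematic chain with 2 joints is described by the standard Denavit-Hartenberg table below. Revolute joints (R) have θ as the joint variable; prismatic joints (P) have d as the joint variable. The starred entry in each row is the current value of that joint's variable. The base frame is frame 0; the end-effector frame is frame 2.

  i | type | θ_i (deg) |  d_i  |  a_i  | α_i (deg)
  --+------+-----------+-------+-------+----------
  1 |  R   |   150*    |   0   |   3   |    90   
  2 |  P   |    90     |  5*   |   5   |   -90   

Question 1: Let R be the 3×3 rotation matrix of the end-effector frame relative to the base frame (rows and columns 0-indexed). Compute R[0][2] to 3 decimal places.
0.866

End-effector z-axis (col 2 of R) = (0.8660,-0.5000,0.0000)
R[0][2] = 0.8660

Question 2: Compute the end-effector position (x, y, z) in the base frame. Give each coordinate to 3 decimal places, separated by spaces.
-0.098 5.830 5.000

after link 1: o_1 = (-2.5981, 1.5000, 0.0000)
after link 2: o_2 = (-0.0981, 5.8301, 5.0000)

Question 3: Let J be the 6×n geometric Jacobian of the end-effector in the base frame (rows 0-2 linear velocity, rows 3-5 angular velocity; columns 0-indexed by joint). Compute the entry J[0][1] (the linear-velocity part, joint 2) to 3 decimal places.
0.500

prismatic axis z_1 = (0.5000,0.8660,0.0000)
J_v[:, 1] = z_1; J_ω[:, 1] = (0,0,0)
entry J[0][1] = 0.5000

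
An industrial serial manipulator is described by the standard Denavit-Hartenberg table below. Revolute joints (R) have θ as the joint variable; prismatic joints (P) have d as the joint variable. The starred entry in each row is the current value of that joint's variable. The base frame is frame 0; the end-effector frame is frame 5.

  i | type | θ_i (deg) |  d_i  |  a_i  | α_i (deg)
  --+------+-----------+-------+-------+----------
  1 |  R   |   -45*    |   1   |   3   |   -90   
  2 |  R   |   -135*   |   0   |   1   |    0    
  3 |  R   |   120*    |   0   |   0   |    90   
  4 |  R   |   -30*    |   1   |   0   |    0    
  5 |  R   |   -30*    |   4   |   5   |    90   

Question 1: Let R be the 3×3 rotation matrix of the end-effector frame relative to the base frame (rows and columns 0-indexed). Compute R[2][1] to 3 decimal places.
0.966

End-effector y-axis (col 1 of R) = (-0.1830,0.1830,0.9659)
R[2][1] = 0.9659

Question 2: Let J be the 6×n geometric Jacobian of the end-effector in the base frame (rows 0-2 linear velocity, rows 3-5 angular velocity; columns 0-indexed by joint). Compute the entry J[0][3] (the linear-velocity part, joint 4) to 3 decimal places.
axis z_3 = (-0.1830,0.1830,0.9659); lever o_n−o_3 = (-2.2694,-3.8543,5.4767)
cross product → J_v[:, 3] = (4.7253,-1.1898,1.1207)
J_ω[:, 3] = z_3
entry J[0][3] = 4.7253

4.725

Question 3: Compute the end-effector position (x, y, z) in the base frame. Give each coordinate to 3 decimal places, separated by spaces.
-0.648 -5.476 7.184

after link 1: o_1 = (2.1213, -2.1213, 1.0000)
after link 2: o_2 = (1.6213, -1.6213, 1.7071)
after link 3: o_3 = (1.6213, -1.6213, 1.7071)
after link 4: o_4 = (1.4383, -1.4383, 2.6730)
after link 5: o_5 = (-0.6481, -5.4757, 7.1838)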